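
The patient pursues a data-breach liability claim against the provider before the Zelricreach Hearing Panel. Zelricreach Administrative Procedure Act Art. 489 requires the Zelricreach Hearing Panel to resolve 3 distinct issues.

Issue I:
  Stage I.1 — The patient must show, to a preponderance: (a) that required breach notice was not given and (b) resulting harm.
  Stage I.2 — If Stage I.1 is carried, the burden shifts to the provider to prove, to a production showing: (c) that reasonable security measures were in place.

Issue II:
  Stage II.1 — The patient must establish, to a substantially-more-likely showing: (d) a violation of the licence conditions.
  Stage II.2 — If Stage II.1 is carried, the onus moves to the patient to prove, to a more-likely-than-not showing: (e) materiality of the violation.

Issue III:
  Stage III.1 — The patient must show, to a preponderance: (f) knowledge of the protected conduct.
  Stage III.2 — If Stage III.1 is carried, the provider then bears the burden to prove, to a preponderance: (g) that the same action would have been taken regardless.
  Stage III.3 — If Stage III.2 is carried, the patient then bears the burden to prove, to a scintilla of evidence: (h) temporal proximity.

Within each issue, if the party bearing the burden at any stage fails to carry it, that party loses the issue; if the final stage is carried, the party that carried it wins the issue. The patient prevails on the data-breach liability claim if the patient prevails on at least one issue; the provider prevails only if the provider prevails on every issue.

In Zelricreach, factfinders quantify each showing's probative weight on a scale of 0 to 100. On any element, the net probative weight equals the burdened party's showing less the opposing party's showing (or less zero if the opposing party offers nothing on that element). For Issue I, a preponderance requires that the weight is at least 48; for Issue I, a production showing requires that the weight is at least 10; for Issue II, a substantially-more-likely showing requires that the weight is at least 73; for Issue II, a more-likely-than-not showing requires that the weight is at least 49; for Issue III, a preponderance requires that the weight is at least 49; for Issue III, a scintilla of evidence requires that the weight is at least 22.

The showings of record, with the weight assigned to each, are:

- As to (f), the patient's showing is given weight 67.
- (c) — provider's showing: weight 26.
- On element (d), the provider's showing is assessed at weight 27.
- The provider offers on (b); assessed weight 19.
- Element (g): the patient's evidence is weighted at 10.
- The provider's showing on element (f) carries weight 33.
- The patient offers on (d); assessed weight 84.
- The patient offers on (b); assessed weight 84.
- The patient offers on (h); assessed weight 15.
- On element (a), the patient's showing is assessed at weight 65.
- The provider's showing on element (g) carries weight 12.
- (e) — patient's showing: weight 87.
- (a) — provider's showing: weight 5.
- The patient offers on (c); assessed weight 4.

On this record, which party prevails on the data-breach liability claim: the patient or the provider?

provider

— Issue I —
At Stage I.1 the patient must meet a preponderance (weight is at least 48): on (a) the weight is 65 less the opposing 5 gives net 60, which does reach 48, so (a) meets the standard; on (b) the weight is 84 less the opposing 19 gives net 65, ≥ 48, so (b) meets the standard.
  Stage I.1 is satisfied; the onus moves to the provider.
At Stage I.2 the provider must meet a production showing (weight is at least 10): on (c) the weight is 26 less the opposing 4 gives net 22, ≥ 10, so (c) meets the standard.
  The provider carries the last stage.
With every stage satisfied, the provider prevails on this issue.
— Issue II —
At Stage II.1 the patient must meet a substantially-more-likely showing (weight is at least 73): on (d) the weight is 84 less the opposing 27 gives net 57, < 73, so (d) does not meet the standard.
  Stage II.1 not carried; the patient fails its burden.
The provider prevails on this issue.
— Issue III —
At Stage III.1 the patient must meet a preponderance (weight is at least 49): on (f) the weight is 67 less the opposing 33 gives net 34, < 49, so (f) does not meet the standard.
  Not every element is met, so the patient fails to carry Stage III.1.
So the provider prevails on this issue.
Per-issue: Issue I → provider; Issue II → provider; Issue III → provider. The patient must prevail on at least one issue; overall, the provider prevails.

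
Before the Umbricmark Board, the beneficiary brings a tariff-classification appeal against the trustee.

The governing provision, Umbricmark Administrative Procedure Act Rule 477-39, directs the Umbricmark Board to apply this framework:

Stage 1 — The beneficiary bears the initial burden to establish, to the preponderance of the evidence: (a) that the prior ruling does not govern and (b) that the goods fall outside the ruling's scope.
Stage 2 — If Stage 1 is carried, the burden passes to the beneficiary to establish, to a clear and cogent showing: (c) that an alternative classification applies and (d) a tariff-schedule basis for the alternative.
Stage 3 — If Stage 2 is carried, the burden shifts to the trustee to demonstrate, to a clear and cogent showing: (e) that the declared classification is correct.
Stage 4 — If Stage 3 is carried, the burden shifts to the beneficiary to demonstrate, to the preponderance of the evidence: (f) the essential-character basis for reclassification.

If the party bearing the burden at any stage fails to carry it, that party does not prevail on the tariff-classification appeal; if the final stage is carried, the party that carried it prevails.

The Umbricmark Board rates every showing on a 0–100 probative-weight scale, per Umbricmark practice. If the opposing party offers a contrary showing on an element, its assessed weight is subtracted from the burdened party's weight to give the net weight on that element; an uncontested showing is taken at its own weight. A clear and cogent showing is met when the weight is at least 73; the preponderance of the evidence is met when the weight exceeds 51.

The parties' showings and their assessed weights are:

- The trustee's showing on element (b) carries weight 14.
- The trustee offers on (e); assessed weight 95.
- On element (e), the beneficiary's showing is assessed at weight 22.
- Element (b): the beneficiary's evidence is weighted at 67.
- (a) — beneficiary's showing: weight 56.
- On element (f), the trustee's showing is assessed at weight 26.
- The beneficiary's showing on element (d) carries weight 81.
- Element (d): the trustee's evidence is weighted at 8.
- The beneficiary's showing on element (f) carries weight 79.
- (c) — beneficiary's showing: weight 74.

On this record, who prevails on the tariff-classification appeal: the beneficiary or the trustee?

beneficiary

Stage 1 — burden on beneficiary; standard: the preponderance of the evidence (weight exceeds 51).
    (a): 56 > 51 [met]
    (b): 67 − 14 = 53 > 51 [met]
  Stage 1 carried; the burden remains with the beneficiary.
Stage 2 — burden on beneficiary; standard: a clear and cogent showing (weight is at least 73).
    (c): 74 ≥ 73 [met]
    (d): 81 − 8 = 73 ≥ 73 [met]
  Stage 2 is satisfied; the onus moves to the trustee.
Stage 3 — burden on trustee; standard: a clear and cogent showing (weight is at least 73).
    (e): 95 − 22 = 73 ≥ 73 [met]
  All elements met. The burden passes to the beneficiary.
Stage 4 — burden on beneficiary; standard: the preponderance of the evidence (weight exceeds 51).
    (f): 79 − 26 = 53 > 51 [met]
  The beneficiary carries the last stage.
All stages carried — the beneficiary prevails.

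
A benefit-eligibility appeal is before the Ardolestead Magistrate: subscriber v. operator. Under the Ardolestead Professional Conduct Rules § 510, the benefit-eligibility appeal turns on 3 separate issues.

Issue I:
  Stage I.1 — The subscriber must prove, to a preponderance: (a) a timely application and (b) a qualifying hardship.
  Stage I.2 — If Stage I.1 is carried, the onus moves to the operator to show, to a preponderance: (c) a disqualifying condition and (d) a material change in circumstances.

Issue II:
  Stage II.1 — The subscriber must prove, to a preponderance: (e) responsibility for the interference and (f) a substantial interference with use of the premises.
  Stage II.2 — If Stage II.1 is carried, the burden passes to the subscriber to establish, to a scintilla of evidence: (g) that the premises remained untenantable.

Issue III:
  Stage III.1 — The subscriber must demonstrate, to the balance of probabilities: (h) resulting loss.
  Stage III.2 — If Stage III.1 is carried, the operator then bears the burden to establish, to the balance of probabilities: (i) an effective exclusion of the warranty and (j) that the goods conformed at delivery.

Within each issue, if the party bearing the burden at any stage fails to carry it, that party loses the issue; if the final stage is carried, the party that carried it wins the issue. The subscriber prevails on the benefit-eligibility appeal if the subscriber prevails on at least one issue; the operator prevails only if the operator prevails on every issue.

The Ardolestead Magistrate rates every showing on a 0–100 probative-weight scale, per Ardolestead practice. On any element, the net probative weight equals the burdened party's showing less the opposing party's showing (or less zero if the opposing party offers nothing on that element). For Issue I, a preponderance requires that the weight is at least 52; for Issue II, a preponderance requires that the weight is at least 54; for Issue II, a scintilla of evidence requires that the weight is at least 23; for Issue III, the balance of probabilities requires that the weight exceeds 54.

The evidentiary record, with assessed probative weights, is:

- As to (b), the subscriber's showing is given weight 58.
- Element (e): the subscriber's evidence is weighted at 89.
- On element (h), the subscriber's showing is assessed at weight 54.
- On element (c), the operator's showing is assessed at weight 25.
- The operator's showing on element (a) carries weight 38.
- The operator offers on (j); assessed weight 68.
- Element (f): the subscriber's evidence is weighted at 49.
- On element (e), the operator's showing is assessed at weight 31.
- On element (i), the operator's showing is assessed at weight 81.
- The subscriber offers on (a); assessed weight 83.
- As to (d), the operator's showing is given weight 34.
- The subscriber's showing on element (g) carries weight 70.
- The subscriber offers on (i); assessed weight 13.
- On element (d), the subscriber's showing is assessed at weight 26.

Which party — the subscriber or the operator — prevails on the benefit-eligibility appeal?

operator

— Issue I —
Stage I.1 — burden on subscriber; standard: a preponderance (weight is at least 52).
    (a): 83 − 38 = 45 < 52 [not met]
    (b): 58 ≥ 52 [met]
  Stage I.1 not carried; the subscriber fails its burden.
So the operator prevails on this issue.
— Issue II —
Stage II.1 — burden on subscriber; standard: a preponderance (weight is at least 54).
    (e): 89 − 31 = 58 ≥ 54 [met]
    (f): 49 < 54 [not met]
  Stage II.1 not carried; the subscriber fails its burden.
So the operator prevails on this issue.
— Issue III —
Stage III.1 (subscriber, the balance of probabilities, weight exceeds 54): (h) 54 ≤ 54 — fails.
  Not every element is met, so the subscriber fails to carry Stage III.1.
So the operator prevails on this issue.
Per-issue: Issue I → operator; Issue II → operator; Issue III → operator. The subscriber must prevail on at least one issue; overall, the operator prevails.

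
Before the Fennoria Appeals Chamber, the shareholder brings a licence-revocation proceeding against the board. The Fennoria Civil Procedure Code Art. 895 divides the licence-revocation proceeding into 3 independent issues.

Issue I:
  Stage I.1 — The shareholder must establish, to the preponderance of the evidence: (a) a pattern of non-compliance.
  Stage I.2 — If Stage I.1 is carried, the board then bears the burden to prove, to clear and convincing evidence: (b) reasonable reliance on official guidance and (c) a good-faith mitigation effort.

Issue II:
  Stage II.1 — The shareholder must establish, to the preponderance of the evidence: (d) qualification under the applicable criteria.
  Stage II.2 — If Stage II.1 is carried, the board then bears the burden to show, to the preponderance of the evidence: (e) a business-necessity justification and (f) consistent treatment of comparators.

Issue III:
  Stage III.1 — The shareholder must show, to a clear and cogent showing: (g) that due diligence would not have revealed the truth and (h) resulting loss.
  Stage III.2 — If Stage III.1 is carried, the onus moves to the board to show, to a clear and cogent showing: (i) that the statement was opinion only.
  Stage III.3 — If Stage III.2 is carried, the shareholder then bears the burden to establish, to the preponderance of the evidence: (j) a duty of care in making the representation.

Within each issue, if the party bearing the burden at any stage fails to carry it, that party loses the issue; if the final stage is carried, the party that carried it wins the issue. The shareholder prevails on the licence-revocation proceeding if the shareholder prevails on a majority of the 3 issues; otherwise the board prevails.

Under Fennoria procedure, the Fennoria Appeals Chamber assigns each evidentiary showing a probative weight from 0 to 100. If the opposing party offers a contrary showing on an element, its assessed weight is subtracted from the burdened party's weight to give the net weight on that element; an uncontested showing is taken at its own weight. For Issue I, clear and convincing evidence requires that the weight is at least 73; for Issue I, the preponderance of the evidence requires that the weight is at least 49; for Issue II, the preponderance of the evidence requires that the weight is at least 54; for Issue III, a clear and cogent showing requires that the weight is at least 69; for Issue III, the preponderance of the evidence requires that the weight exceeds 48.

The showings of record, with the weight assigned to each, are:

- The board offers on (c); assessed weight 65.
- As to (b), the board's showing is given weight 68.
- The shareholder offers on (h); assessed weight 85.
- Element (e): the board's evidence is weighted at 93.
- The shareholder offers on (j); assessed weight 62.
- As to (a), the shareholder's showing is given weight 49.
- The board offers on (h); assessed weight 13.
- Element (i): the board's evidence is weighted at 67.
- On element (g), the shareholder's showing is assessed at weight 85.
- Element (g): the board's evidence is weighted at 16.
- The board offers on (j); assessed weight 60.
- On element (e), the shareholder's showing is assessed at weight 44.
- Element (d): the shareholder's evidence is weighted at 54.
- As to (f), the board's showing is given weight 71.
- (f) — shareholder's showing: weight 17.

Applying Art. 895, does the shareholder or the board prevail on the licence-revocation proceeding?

— Issue I —
Stage I.1 — burden on shareholder; standard: the preponderance of the evidence (weight is at least 49).
    (a): 49 ≥ 49 [met]
  Stage I.1 is satisfied; the onus moves to the board.
Stage I.2 — burden on board; standard: clear and convincing evidence (weight is at least 73).
    (b): 68 < 73 [not met]
    (c): 65 < 73 [not met]
  Stage I.2 not carried; the board fails its burden.
The shareholder prevails on this issue.
— Issue II —
At Stage II.1 the shareholder must meet the preponderance of the evidence (weight is at least 54): on (d) the weight is 54, which does reach 54, so (d) meets the standard.
  All elements met. The burden passes to the board.
At Stage II.2 the board must meet the preponderance of the evidence (weight is at least 54): on (e) the weight is 93 less the opposing 44 gives net 49, which does not reach 54, so (e) does not meet the standard; on (f) the weight is 71 less the opposing 17 gives net 54, ≥ 54, so (f) meets the standard.
  Not every element is met, so the board fails to carry Stage II.2.
The analysis ends at Stage II.2; the shareholder prevails on this issue.
— Issue III —
Stage III.1 — burden on shareholder; standard: a clear and cogent showing (weight is at least 69).
    (g): 85 − 16 = 69 ≥ 69 [met]
    (h): 85 − 13 = 72 ≥ 69 [met]
  Stage III.1 is satisfied; the onus moves to the board.
Stage III.2 — burden on board; standard: a clear and cogent showing (weight is at least 69).
    (i): 67 < 69 [not met]
  Not every element is met, so the board fails to carry Stage III.2.
So the shareholder prevails on this issue.
Per-issue: Issue I → shareholder; Issue II → shareholder; Issue III → shareholder. The shareholder must prevail on a majority of issues; overall, the shareholder prevails.

shareholder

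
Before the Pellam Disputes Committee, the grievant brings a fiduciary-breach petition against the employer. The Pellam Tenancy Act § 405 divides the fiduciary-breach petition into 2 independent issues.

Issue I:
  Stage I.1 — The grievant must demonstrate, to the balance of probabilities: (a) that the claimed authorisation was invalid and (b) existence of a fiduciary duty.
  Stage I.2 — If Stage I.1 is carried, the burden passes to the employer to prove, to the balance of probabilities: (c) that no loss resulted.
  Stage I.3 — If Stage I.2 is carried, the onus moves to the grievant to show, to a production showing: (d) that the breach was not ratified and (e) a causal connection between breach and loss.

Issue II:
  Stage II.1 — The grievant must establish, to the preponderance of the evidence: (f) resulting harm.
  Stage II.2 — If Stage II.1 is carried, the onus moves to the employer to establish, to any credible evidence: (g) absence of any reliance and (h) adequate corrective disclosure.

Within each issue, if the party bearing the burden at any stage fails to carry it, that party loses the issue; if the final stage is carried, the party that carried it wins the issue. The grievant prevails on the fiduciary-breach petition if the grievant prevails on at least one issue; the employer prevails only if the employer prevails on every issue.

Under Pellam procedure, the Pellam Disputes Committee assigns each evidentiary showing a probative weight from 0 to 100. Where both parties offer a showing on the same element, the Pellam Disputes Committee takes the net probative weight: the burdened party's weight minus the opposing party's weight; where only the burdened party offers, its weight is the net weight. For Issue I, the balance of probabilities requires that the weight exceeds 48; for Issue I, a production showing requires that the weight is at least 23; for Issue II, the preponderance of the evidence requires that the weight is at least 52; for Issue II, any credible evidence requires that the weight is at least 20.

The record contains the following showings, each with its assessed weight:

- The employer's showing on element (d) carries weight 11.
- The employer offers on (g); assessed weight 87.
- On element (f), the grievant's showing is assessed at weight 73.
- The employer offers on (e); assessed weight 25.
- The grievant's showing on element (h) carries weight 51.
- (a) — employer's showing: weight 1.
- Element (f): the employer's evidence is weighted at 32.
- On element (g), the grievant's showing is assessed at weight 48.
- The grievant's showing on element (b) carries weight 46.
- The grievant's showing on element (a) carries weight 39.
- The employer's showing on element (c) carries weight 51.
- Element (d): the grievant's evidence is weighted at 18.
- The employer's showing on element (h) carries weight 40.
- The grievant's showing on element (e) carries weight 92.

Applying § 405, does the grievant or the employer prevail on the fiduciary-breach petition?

employer

— Issue I —
Stage I.1 (grievant, the balance of probabilities, weight exceeds 48): (a) net 39−1=38 ≤ 48 — fails; (b) 46 ≤ 48 — fails.
  Not every element is met, so the grievant fails to carry Stage I.1.
So the employer prevails on this issue.
— Issue II —
Stage II.1 (grievant, the preponderance of the evidence, weight is at least 52): (f) net 73−32=41 < 52 — fails.
  Not every element is met, so the grievant fails to carry Stage II.1.
The analysis ends at Stage II.1; the employer prevails on this issue.
Per-issue: Issue I → employer; Issue II → employer. The grievant must prevail on at least one issue; overall, the employer prevails.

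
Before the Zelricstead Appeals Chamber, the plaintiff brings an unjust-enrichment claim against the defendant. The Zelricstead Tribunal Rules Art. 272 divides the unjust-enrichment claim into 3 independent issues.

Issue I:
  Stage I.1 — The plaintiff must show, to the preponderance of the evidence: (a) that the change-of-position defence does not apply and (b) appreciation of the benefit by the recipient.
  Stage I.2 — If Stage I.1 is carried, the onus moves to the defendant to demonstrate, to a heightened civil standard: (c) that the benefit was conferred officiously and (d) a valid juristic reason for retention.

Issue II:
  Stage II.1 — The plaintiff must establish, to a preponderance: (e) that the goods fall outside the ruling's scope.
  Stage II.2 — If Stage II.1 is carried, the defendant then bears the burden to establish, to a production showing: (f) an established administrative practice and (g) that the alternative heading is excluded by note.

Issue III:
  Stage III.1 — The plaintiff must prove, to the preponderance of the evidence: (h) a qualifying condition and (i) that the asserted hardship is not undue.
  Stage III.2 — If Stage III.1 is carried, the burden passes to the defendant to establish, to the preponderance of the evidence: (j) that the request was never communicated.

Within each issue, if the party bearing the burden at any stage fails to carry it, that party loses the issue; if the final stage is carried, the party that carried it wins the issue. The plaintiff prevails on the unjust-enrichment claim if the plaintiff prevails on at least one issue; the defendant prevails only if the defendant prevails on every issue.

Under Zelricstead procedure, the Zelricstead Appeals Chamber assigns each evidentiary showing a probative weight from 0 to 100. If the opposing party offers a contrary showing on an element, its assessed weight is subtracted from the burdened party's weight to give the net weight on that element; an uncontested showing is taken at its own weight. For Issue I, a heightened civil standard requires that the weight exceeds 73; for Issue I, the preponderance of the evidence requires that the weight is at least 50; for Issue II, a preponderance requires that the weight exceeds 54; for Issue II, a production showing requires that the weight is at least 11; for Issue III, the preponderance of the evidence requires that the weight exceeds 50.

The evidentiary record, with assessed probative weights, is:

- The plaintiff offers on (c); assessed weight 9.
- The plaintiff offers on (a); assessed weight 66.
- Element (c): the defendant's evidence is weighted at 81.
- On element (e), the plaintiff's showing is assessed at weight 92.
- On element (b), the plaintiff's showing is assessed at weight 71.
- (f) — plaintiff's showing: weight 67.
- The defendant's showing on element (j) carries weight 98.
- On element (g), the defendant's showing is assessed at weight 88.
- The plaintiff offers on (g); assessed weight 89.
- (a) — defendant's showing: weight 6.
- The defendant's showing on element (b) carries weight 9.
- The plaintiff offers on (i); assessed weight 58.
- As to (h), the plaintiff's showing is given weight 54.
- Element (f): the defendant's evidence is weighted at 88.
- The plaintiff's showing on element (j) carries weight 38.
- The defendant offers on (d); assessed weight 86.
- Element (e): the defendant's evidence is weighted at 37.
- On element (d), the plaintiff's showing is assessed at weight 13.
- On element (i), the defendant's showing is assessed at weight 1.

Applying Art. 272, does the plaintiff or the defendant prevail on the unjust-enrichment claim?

— Issue I —
Stage I.1 — burden on plaintiff; standard: the preponderance of the evidence (weight is at least 50).
    (a): 66 − 6 = 60 ≥ 50 [met]
    (b): 71 − 9 = 62 ≥ 50 [met]
  Stage I.1 carried; the burden shifts to the defendant.
Stage I.2 — burden on defendant; standard: a heightened civil standard (weight exceeds 73).
    (c): 81 − 9 = 72 ≤ 73 [not met]
    (d): 86 − 13 = 73 ≤ 73 [not met]
  Stage I.2 not carried; the defendant fails its burden.
The analysis ends at Stage I.2; the plaintiff prevails on this issue.
— Issue II —
At Stage II.1 the plaintiff must meet a preponderance (weight exceeds 54): on (e) the weight is 92 less the opposing 37 gives net 55, which does exceed 54, so (e) meets the standard.
  All elements met. The burden passes to the defendant.
At Stage II.2 the defendant must meet a production showing (weight is at least 11): on (f) the weight is 88 less the opposing 67 gives net 21, which does reach 11, so (f) meets the standard; on (g) the weight is 88 less the opposing 89 gives net -1, which does not reach 11, so (g) does not meet the standard.
  The defendant does not carry Stage II.2.
The plaintiff prevails on this issue.
— Issue III —
Stage III.1 — burden on plaintiff; standard: the preponderance of the evidence (weight exceeds 50).
    (h): 54 > 50 [met]
    (i): 58 − 1 = 57 > 50 [met]
  Stage III.1 carried; the burden shifts to the defendant.
Stage III.2 — burden on defendant; standard: the preponderance of the evidence (weight exceeds 50).
    (j): 98 − 38 = 60 > 50 [met]
  Stage III.2 carried; the final stage is satisfied.
All stages carried — the defendant prevails on this issue.
Per-issue: Issue I → plaintiff; Issue II → plaintiff; Issue III → defendant. The plaintiff must prevail on at least one issue; overall, the plaintiff prevails.

plaintiff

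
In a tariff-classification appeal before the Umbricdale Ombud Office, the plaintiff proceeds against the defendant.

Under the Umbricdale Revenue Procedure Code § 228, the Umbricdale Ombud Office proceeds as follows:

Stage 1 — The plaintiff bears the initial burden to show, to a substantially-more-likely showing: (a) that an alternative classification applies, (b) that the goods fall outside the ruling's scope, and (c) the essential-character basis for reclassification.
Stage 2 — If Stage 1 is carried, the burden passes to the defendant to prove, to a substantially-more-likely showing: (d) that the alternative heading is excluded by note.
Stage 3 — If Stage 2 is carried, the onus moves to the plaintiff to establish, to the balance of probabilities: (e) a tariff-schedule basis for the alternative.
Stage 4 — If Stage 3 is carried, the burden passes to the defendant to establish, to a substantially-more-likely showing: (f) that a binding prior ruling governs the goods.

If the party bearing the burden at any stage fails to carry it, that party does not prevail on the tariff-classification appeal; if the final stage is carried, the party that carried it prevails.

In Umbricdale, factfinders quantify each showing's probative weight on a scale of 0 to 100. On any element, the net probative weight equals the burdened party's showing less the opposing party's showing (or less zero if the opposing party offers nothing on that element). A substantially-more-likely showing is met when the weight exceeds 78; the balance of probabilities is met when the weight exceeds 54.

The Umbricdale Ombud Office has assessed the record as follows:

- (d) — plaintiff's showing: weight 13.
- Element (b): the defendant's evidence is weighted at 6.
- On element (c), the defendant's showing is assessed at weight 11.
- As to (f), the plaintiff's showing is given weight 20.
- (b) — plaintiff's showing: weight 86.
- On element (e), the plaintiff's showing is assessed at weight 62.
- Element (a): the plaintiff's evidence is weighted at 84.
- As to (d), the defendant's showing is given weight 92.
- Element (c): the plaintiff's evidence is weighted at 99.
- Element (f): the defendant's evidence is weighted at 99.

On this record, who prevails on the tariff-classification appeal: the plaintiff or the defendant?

defendant

Stage 1 (plaintiff, a substantially-more-likely showing, weight exceeds 78): (a) 84 > 78 — meets; (b) net 86−6=80 > 78 — meets; (c) net 99−11=88 > 78 — meets.
  Stage 1 is satisfied; the onus moves to the defendant.
Stage 2 (defendant, a substantially-more-likely showing, weight exceeds 78): (d) net 92−13=79 > 78 — meets.
  All elements met. The burden passes to the plaintiff.
Stage 3 (plaintiff, the balance of probabilities, weight exceeds 54): (e) 62 > 54 — meets.
  Stage 3 is satisfied; the onus moves to the defendant.
Stage 4 (defendant, a substantially-more-likely showing, weight exceeds 78): (f) net 99−20=79 > 78 — meets.
  Stage 4 carried; the final stage is satisfied.
All stages carried — the defendant prevails.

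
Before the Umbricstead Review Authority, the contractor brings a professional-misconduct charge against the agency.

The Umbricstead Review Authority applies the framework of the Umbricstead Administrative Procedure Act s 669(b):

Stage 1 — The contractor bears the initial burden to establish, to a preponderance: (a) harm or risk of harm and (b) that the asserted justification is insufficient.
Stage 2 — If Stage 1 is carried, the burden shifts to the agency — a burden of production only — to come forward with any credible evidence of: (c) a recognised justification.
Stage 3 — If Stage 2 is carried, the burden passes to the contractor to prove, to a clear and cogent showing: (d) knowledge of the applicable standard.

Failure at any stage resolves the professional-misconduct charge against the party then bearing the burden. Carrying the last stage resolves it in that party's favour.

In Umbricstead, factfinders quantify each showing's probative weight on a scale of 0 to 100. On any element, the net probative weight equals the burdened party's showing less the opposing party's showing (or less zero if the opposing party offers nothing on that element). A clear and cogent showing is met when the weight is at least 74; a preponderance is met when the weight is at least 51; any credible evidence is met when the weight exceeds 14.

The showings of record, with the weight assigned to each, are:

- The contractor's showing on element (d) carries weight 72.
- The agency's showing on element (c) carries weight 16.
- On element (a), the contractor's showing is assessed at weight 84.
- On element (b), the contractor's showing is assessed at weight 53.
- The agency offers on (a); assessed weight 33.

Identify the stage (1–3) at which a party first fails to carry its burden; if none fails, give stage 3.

stage 3

Stage 1 (contractor, a preponderance, weight is at least 51): (a) net 84−33=51 ≥ 51 — meets; (b) 53 ≥ 51 — meets.
  Stage 1 carried; the burden shifts to the agency.
Stage 2 (agency, any credible evidence, weight exceeds 14): (c) 16 > 14 — meets.
  Stage 2 is satisfied; the onus moves to the contractor.
Stage 3 (contractor, a clear and cogent showing, weight is at least 74): (d) 72 < 74 — fails.
  The contractor does not carry Stage 3.
The analysis ends at Stage 3; the agency prevails.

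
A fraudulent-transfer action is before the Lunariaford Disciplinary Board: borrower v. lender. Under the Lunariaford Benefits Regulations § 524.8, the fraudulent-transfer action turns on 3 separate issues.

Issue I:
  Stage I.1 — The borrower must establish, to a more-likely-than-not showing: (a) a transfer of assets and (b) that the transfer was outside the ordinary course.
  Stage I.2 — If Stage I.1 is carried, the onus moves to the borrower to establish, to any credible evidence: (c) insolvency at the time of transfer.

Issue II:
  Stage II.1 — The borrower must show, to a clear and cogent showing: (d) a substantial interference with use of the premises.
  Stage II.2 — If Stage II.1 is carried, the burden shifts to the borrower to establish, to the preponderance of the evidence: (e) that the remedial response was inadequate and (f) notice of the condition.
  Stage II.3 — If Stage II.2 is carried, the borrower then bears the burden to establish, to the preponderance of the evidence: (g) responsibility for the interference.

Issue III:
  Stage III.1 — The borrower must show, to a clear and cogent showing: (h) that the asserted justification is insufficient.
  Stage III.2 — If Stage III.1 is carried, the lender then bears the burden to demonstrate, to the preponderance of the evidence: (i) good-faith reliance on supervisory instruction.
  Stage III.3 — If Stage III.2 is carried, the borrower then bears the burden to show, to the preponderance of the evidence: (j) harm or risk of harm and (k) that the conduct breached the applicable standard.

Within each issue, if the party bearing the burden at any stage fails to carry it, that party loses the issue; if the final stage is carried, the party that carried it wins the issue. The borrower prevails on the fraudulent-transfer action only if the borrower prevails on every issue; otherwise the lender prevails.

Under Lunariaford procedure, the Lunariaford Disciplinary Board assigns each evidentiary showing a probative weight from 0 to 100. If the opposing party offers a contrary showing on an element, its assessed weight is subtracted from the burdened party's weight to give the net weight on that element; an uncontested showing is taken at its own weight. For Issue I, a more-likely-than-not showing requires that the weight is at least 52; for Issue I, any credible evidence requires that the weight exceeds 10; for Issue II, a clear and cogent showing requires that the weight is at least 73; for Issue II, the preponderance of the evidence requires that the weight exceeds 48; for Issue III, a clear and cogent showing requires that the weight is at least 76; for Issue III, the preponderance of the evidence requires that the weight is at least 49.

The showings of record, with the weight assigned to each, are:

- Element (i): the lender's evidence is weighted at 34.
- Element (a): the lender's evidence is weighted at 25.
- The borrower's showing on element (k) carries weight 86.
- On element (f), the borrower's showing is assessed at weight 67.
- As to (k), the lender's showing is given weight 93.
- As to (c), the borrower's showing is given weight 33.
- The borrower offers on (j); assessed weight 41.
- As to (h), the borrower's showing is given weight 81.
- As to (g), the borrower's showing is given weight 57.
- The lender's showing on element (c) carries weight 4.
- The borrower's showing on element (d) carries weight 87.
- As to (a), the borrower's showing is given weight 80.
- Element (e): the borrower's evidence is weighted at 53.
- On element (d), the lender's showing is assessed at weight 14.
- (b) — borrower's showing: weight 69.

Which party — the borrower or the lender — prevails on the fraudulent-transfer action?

— Issue I —
At Stage I.1 the borrower must meet a more-likely-than-not showing (weight is at least 52): on (a) the weight is 80 less the opposing 25 gives net 55, which does reach 52, so (a) meets the standard; on (b) the weight is 69, ≥ 52, so (b) meets the standard.
  Stage I.1 carried; the burden remains with the borrower.
At Stage I.2 the borrower must meet any credible evidence (weight exceeds 10): on (c) the weight is 33 less the opposing 4 gives net 29, which does exceed 10, so (c) meets the standard.
  All elements met at the final stage.
All stages carried — the borrower prevails on this issue.
— Issue II —
Stage II.1 (borrower, a clear and cogent showing, weight is at least 73): (d) net 87−14=73 ≥ 73 — meets.
  All elements met. The borrower retains the burden for Stage II.2.
Stage II.2 (borrower, the preponderance of the evidence, weight exceeds 48): (e) 53 > 48 — meets; (f) 67 > 48 — meets.
  Stage II.2 is satisfied; the borrower continues to bear the burden.
Stage II.3 (borrower, the preponderance of the evidence, weight exceeds 48): (g) 57 > 48 — meets.
  The borrower carries the last stage.
With every stage satisfied, the borrower prevails on this issue.
— Issue III —
Stage III.1 (borrower, a clear and cogent showing, weight is at least 76): (h) 81 ≥ 76 — meets.
  The borrower carries Stage III.1; the lender now bears the burden.
Stage III.2 (lender, the preponderance of the evidence, weight is at least 49): (i) 34 < 49 — fails.
  Not every element is met, so the lender fails to carry Stage III.2.
The borrower prevails on this issue.
Per-issue: Issue I → borrower; Issue II → borrower; Issue III → borrower. The borrower must prevail on every issue; overall, the borrower prevails.

borrower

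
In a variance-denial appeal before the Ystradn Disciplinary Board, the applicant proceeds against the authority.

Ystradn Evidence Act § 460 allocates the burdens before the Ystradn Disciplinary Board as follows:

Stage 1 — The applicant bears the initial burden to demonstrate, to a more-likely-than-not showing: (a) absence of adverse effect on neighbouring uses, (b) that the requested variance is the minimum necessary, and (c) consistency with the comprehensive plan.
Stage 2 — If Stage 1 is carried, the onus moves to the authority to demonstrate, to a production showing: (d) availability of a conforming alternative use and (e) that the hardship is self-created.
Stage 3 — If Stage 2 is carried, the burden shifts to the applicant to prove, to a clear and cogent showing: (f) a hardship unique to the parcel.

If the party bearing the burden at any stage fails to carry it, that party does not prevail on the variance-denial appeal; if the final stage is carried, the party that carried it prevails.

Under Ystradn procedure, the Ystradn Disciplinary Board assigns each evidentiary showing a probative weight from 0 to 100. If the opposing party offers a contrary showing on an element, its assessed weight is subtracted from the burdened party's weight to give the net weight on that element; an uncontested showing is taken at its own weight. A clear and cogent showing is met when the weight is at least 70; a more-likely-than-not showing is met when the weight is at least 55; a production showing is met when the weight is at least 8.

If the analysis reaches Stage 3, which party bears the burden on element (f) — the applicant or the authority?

applicant

Stage 3's rule assigns the burden to the applicant (to a clear and cogent showing).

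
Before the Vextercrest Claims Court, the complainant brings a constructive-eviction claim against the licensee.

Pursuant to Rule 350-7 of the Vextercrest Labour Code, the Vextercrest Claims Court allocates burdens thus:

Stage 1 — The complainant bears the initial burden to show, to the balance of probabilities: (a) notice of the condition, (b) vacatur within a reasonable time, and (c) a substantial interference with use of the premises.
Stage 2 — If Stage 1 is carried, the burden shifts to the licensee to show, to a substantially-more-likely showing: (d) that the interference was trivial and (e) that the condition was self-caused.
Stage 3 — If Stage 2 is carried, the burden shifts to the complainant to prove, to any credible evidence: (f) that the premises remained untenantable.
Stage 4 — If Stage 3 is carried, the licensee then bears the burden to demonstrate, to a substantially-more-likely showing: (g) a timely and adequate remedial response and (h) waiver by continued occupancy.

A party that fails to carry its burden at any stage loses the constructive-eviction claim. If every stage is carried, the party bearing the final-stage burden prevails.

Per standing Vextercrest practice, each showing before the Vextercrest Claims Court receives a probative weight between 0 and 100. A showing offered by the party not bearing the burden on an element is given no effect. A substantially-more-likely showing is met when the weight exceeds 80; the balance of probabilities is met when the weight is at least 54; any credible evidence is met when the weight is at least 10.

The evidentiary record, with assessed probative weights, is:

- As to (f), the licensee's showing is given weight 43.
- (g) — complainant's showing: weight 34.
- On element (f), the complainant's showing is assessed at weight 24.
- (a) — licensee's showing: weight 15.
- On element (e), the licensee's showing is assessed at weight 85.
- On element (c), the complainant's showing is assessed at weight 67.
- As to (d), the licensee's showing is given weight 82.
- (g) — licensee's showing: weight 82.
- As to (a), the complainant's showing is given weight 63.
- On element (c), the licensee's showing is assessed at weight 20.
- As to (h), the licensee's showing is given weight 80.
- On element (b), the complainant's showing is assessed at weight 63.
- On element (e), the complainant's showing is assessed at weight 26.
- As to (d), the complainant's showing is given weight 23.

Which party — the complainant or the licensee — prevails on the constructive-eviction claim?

complainant

At Stage 1 the complainant must meet the balance of probabilities (weight is at least 54): on (a) the weight is 63 (the licensee's 15 is given no effect), which does reach 54, so (a) meets the standard; on (b) the weight is 63, ≥ 54, so (b) meets the standard; on (c) the weight is 67 (the licensee's 20 is given no effect), which does reach 54, so (c) meets the standard.
  All elements met. The burden passes to the licensee.
At Stage 2 the licensee must meet a substantially-more-likely showing (weight exceeds 80): on (d) the weight is 82 (the complainant's 23 is given no effect), > 80, so (d) meets the standard; on (e) the weight is 85 (the complainant's 26 is given no effect), > 80, so (e) meets the standard.
  All elements met. The burden passes to the complainant.
At Stage 3 the complainant must meet any credible evidence (weight is at least 10): on (f) the weight is 24 (the licensee's 43 is given no effect), ≥ 10, so (f) meets the standard.
  All elements met. The burden passes to the licensee.
At Stage 4 the licensee must meet a substantially-more-likely showing (weight exceeds 80): on (g) the weight is 82 (the complainant's 34 is given no effect), which does exceed 80, so (g) meets the standard; on (h) the weight is 80, ≤ 80, so (h) does not meet the standard.
  Not every element is met, so the licensee fails to carry Stage 4.
So the complainant prevails.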